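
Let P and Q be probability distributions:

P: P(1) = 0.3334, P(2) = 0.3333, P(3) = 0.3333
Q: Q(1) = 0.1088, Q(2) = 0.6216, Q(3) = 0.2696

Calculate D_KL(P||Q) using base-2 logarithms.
0.3409 bits

D_KL(P||Q) = Σ P(x) log₂(P(x)/Q(x))

Computing term by term:
  P(1)·log₂(P(1)/Q(1)) = 0.3334·log₂(0.3334/0.1088) = 0.53863
  P(2)·log₂(P(2)/Q(2)) = 0.3333·log₂(0.3333/0.6216) = -0.29969
  P(3)·log₂(P(3)/Q(3)) = 0.3333·log₂(0.3333/0.2696) = 0.10199

D_KL(P||Q) = 0.53863 - 0.29969 + 0.10199 = 0.34093 ≈ 0.3409 bits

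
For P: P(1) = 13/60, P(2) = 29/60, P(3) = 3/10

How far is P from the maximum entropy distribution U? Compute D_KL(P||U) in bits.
0.0788 bits

U(i) = 1/3 for all i

D_KL(P||U) = Σ P(x) log₂(P(x) / (1/3))
           = Σ P(x) log₂(P(x)) + log₂(3)
           = log₂(3) - H(P)

H(P) = -Σ P(x) log₂(P(x)):
  -P(1)·log₂(P(1)) = -(13/60)·log₂(13/60) = 0.47806
  -P(2)·log₂(P(2)) = -(29/60)·log₂(29/60) = 0.50697
  -P(3)·log₂(P(3)) = -(3/10)·log₂(3/10) = 0.52109
H(P) = 0.47806 + 0.50697 + 0.52109 = 1.50612 bits

log₂(3) = 1.58496 bits

D_KL(P||U) = 1.58496 - 1.50612 = 0.07884 ≈ 0.0788 bits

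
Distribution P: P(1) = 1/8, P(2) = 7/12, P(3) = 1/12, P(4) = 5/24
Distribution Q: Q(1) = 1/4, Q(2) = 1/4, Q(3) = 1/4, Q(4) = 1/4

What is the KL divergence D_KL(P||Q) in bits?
0.4012 bits

D_KL(P||Q) = Σ P(x) log₂(P(x)/Q(x))

Computing term by term:
  P(1)·log₂(P(1)/Q(1)) = (1/8)·log₂((1/8)/(1/4)) = -0.12500
  P(2)·log₂(P(2)/Q(2)) = (7/12)·log₂((7/12)/(1/4)) = 0.71306
  P(3)·log₂(P(3)/Q(3)) = (1/12)·log₂((1/12)/(1/4)) = -0.13208
  P(4)·log₂(P(4)/Q(4)) = (5/24)·log₂((5/24)/(1/4)) = -0.05480

D_KL(P||Q) = -0.12500 + 0.71306 - 0.13208 - 0.05480 = 0.40118 ≈ 0.4012 bits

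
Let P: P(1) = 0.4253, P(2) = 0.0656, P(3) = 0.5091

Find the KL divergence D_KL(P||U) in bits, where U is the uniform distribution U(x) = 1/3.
0.3067 bits

U(i) = 1/3 for all i

D_KL(P||U) = Σ P(x) log₂(P(x) / (1/3))
           = Σ P(x) log₂(P(x)) + log₂(3)
           = log₂(3) - H(P)

H(P) = -Σ P(x) log₂(P(x)):
  -P(1)·log₂(P(1)) = -(0.4253)·log₂(0.4253) = 0.52459
  -P(2)·log₂(P(2)) = -(0.0656)·log₂(0.0656) = 0.25782
  -P(3)·log₂(P(3)) = -(0.5091)·log₂(0.5091) = 0.49585
H(P) = 0.52459 + 0.25782 + 0.49585 = 1.27826 bits

log₂(3) = 1.58496 bits

D_KL(P||U) = 1.58496 - 1.27826 = 0.30670 ≈ 0.3067 bits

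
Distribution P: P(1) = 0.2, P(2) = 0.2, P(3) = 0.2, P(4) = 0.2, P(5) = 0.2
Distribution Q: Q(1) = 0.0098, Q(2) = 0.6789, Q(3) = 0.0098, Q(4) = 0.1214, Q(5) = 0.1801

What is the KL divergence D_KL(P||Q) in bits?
1.5621 bits

D_KL(P||Q) = Σ P(x) log₂(P(x)/Q(x))

Computing term by term:
  P(1)·log₂(P(1)/Q(1)) = 0.2·log₂(0.2/0.0098) = 0.87021
  P(2)·log₂(P(2)/Q(2)) = 0.2·log₂(0.2/0.6789) = -0.35264
  P(3)·log₂(P(3)/Q(3)) = 0.2·log₂(0.2/0.0098) = 0.87021
  P(4)·log₂(P(4)/Q(4)) = 0.2·log₂(0.2/0.1214) = 0.14405
  P(5)·log₂(P(5)/Q(5)) = 0.2·log₂(0.2/0.1801) = 0.03024

D_KL(P||Q) = 0.87021 - 0.35264 + 0.87021 + 0.14405 + 0.03024 = 1.56207 ≈ 1.5621 bits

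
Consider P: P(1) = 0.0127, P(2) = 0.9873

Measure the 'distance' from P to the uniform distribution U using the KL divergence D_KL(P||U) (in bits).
0.9018 bits

U(i) = 1/2 for all i

D_KL(P||U) = Σ P(x) log₂(P(x) / (1/2))
           = Σ P(x) log₂(P(x)) + log₂(2)
           = log₂(2) - H(P)

H(P) = -Σ P(x) log₂(P(x)):
  -P(1)·log₂(P(1)) = -(0.0127)·log₂(0.0127) = 0.08000
  -P(2)·log₂(P(2)) = -(0.9873)·log₂(0.9873) = 0.01821
H(P) = 0.08000 + 0.01821 = 0.09821 bits

log₂(2) = 1.00000 bits

D_KL(P||U) = 1.00000 - 0.09821 = 0.90179 ≈ 0.9018 bits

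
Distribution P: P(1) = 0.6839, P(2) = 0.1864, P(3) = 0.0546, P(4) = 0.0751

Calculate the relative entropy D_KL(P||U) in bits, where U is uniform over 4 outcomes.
0.6638 bits

U(i) = 1/4 for all i

D_KL(P||U) = Σ P(x) log₂(P(x) / (1/4))
           = Σ P(x) log₂(P(x)) + log₂(4)
           = log₂(4) - H(P)

H(P) = -Σ P(x) log₂(P(x)):
  -P(1)·log₂(P(1)) = -(0.6839)·log₂(0.6839) = 0.37487
  -P(2)·log₂(P(2)) = -(0.1864)·log₂(0.1864) = 0.45175
  -P(3)·log₂(P(3)) = -(0.0546)·log₂(0.0546) = 0.22904
  -P(4)·log₂(P(4)) = -(0.0751)·log₂(0.0751) = 0.28050
H(P) = 0.37487 + 0.45175 + 0.22904 + 0.28050 = 1.33616 bits

log₂(4) = 2.00000 bits

D_KL(P||U) = 2.00000 - 1.33616 = 0.66384 ≈ 0.6638 bits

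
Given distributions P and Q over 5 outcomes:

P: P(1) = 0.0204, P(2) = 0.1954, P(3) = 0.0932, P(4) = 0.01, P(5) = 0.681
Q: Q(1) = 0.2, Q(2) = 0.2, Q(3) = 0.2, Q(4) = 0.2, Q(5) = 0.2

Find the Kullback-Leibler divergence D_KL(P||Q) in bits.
0.9841 bits

D_KL(P||Q) = Σ P(x) log₂(P(x)/Q(x))

Computing term by term:
  P(1)·log₂(P(1)/Q(1)) = 0.0204·log₂(0.0204/0.2) = -0.06718
  P(2)·log₂(P(2)/Q(2)) = 0.1954·log₂(0.1954/0.2) = -0.00656
  P(3)·log₂(P(3)/Q(3)) = 0.0932·log₂(0.0932/0.2) = -0.10267
  P(4)·log₂(P(4)/Q(4)) = 0.01·log₂(0.01/0.2) = -0.04322
  P(5)·log₂(P(5)/Q(5)) = 0.681·log₂(0.681/0.2) = 1.20377

D_KL(P||Q) = -0.06718 - 0.00656 - 0.10267 - 0.04322 + 1.20377 = 0.98414 ≈ 0.9841 bits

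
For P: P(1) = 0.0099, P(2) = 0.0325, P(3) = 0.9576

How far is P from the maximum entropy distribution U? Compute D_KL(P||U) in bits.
1.2985 bits

U(i) = 1/3 for all i

D_KL(P||U) = Σ P(x) log₂(P(x) / (1/3))
           = Σ P(x) log₂(P(x)) + log₂(3)
           = log₂(3) - H(P)

H(P) = -Σ P(x) log₂(P(x)):
  -P(1)·log₂(P(1)) = -(0.0099)·log₂(0.0099) = 0.06592
  -P(2)·log₂(P(2)) = -(0.0325)·log₂(0.0325) = 0.16066
  -P(3)·log₂(P(3)) = -(0.9576)·log₂(0.9576) = 0.05985
H(P) = 0.06592 + 0.16066 + 0.05985 = 0.28643 bits

log₂(3) = 1.58496 bits

D_KL(P||U) = 1.58496 - 0.28643 = 1.29853 ≈ 1.2985 bits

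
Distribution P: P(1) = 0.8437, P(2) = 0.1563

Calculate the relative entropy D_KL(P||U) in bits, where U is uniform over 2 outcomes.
0.3746 bits

U(i) = 1/2 for all i

D_KL(P||U) = Σ P(x) log₂(P(x) / (1/2))
           = Σ P(x) log₂(P(x)) + log₂(2)
           = log₂(2) - H(P)

H(P) = -Σ P(x) log₂(P(x)):
  -P(1)·log₂(P(1)) = -(0.8437)·log₂(0.8437) = 0.20687
  -P(2)·log₂(P(2)) = -(0.1563)·log₂(0.1563) = 0.41851
H(P) = 0.20687 + 0.41851 = 0.62538 bits

log₂(2) = 1.00000 bits

D_KL(P||U) = 1.00000 - 0.62538 = 0.37462 ≈ 0.3746 bits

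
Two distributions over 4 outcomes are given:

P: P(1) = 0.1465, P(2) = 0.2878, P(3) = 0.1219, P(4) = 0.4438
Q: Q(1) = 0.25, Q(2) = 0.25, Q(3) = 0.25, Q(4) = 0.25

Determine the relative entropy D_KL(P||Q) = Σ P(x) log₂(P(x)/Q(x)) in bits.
0.1866 bits

D_KL(P||Q) = Σ P(x) log₂(P(x)/Q(x))

Computing term by term:
  P(1)·log₂(P(1)/Q(1)) = 0.1465·log₂(0.1465/0.25) = -0.11296
  P(2)·log₂(P(2)/Q(2)) = 0.2878·log₂(0.2878/0.25) = 0.05846
  P(3)·log₂(P(3)/Q(3)) = 0.1219·log₂(0.1219/0.25) = -0.12632
  P(4)·log₂(P(4)/Q(4)) = 0.4438·log₂(0.4438/0.25) = 0.36746

D_KL(P||Q) = -0.11296 + 0.05846 - 0.12632 + 0.36746 = 0.18664 ≈ 0.1866 bits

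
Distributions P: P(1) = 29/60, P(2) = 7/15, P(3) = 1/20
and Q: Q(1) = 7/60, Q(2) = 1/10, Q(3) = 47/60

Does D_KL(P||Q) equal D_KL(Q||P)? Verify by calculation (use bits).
D_KL(P||Q) = 1.8298 bits, D_KL(Q||P) = 2.6481 bits. No — D_KL(P||Q) ≠ D_KL(Q||P) for this pair.

D_KL(P||Q) = Σ P(x) log₂(P(x)/Q(x))

Computing term by term:
  P(1)·log₂(P(1)/Q(1)) = (29/60)·log₂((29/60)/(7/60)) = 0.99114
  P(2)·log₂(P(2)/Q(2)) = (7/15)·log₂((7/15)/(1/10)) = 1.03712
  P(3)·log₂(P(3)/Q(3)) = (1/20)·log₂((1/20)/(47/60)) = -0.19848

D_KL(P||Q) = 0.99114 + 1.03712 - 0.19848 = 1.82978 ≈ 1.8298 bits

D_KL(Q||P) = Σ Q(x) log₂(Q(x)/P(x))

Computing term by term:
  Q(1)·log₂(Q(1)/P(1)) = (7/60)·log₂((7/60)/(29/60)) = -0.23924
  Q(2)·log₂(Q(2)/P(2)) = (1/10)·log₂((1/10)/(7/15)) = -0.22224
  Q(3)·log₂(Q(3)/P(3)) = (47/60)·log₂((47/60)/(1/20)) = 3.10954

D_KL(Q||P) = -0.23924 - 0.22224 + 3.10954 = 2.64806 ≈ 2.6481 bits

These are NOT equal (difference: 0.8183 bits). KL divergence is asymmetric: D_KL(P||Q) ≠ D_KL(Q||P) in general.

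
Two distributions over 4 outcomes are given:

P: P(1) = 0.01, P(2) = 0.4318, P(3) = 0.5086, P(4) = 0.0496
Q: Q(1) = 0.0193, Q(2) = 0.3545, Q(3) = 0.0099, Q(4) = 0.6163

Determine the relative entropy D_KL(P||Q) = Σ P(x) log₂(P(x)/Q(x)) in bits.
2.8234 bits

D_KL(P||Q) = Σ P(x) log₂(P(x)/Q(x))

Computing term by term:
  P(1)·log₂(P(1)/Q(1)) = 0.01·log₂(0.01/0.0193) = -0.00949
  P(2)·log₂(P(2)/Q(2)) = 0.4318·log₂(0.4318/0.3545) = 0.12288
  P(3)·log₂(P(3)/Q(3)) = 0.5086·log₂(0.5086/0.0099) = 2.89035
  P(4)·log₂(P(4)/Q(4)) = 0.0496·log₂(0.0496/0.6163) = -0.18031

D_KL(P||Q) = -0.00949 + 0.12288 + 2.89035 - 0.18031 = 2.82343 ≈ 2.8234 bits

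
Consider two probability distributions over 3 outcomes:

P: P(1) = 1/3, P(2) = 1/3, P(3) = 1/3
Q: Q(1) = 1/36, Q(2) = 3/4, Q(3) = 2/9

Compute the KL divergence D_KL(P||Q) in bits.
1.0000 bits

D_KL(P||Q) = Σ P(x) log₂(P(x)/Q(x))

Computing term by term:
  P(1)·log₂(P(1)/Q(1)) = (1/3)·log₂((1/3)/(1/36)) = 1.19499
  P(2)·log₂(P(2)/Q(2)) = (1/3)·log₂((1/3)/(3/4)) = -0.38998
  P(3)·log₂(P(3)/Q(3)) = (1/3)·log₂((1/3)/(2/9)) = 0.19499

D_KL(P||Q) = 1.19499 - 0.38998 + 0.19499 = 1.00000 ≈ 1.0000 bits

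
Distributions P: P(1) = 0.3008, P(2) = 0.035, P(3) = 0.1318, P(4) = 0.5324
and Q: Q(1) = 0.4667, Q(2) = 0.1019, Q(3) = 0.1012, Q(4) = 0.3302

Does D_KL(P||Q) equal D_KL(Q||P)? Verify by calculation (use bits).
D_KL(P||Q) = 0.1726 bits, D_KL(Q||P) = 0.1867 bits. No — D_KL(P||Q) ≠ D_KL(Q||P) for this pair.

D_KL(P||Q) = Σ P(x) log₂(P(x)/Q(x))

Computing term by term:
  P(1)·log₂(P(1)/Q(1)) = 0.3008·log₂(0.3008/0.4667) = -0.19061
  P(2)·log₂(P(2)/Q(2)) = 0.035·log₂(0.035/0.1019) = -0.05396
  P(3)·log₂(P(3)/Q(3)) = 0.1318·log₂(0.1318/0.1012) = 0.05023
  P(4)·log₂(P(4)/Q(4)) = 0.5324·log₂(0.5324/0.3302) = 0.36691

D_KL(P||Q) = -0.19061 - 0.05396 + 0.05023 + 0.36691 = 0.17257 ≈ 0.1726 bits

D_KL(Q||P) = Σ Q(x) log₂(Q(x)/P(x))

Computing term by term:
  Q(1)·log₂(Q(1)/P(1)) = 0.4667·log₂(0.4667/0.3008) = 0.29574
  Q(2)·log₂(Q(2)/P(2)) = 0.1019·log₂(0.1019/0.035) = 0.15710
  Q(3)·log₂(Q(3)/P(3)) = 0.1012·log₂(0.1012/0.1318) = -0.03857
  Q(4)·log₂(Q(4)/P(4)) = 0.3302·log₂(0.3302/0.5324) = -0.22756

D_KL(Q||P) = 0.29574 + 0.15710 - 0.03857 - 0.22756 = 0.18671 ≈ 0.1867 bits

These are NOT equal (difference: 0.0141 bits). KL divergence is asymmetric: D_KL(P||Q) ≠ D_KL(Q||P) in general.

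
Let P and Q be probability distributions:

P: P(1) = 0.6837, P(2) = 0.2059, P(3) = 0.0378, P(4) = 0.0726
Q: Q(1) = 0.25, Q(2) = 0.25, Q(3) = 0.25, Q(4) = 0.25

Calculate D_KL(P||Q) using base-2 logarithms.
0.7022 bits

D_KL(P||Q) = Σ P(x) log₂(P(x)/Q(x))

Computing term by term:
  P(1)·log₂(P(1)/Q(1)) = 0.6837·log₂(0.6837/0.25) = 0.99235
  P(2)·log₂(P(2)/Q(2)) = 0.2059·log₂(0.2059/0.25) = -0.05765
  P(3)·log₂(P(3)/Q(3)) = 0.0378·log₂(0.0378/0.25) = -0.10302
  P(4)·log₂(P(4)/Q(4)) = 0.0726·log₂(0.0726/0.25) = -0.12951

D_KL(P||Q) = 0.99235 - 0.05765 - 0.10302 - 0.12951 = 0.70217 ≈ 0.7022 bits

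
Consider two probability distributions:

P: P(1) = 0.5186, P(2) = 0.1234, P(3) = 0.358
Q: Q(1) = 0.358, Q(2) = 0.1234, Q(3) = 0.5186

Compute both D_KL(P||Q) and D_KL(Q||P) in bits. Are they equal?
D_KL(P||Q) = 0.0859 bits, D_KL(Q||P) = 0.0859 bits. Yes, in this case they are equal (although KL divergence is not symmetric in general).

D_KL(P||Q) = Σ P(x) log₂(P(x)/Q(x))

Computing term by term:
  P(1)·log₂(P(1)/Q(1)) = 0.5186·log₂(0.5186/0.358) = 0.27728
  P(2)·log₂(P(2)/Q(2)) = 0.1234·log₂(0.1234/0.1234) = 0.00000
  P(3)·log₂(P(3)/Q(3)) = 0.358·log₂(0.358/0.5186) = -0.19141

D_KL(P||Q) = 0.27728 + 0.00000 - 0.19141 = 0.08587 ≈ 0.0859 bits

D_KL(Q||P) = Σ Q(x) log₂(Q(x)/P(x))

Computing term by term:
  Q(1)·log₂(Q(1)/P(1)) = 0.358·log₂(0.358/0.5186) = -0.19141
  Q(2)·log₂(Q(2)/P(2)) = 0.1234·log₂(0.1234/0.1234) = 0.00000
  Q(3)·log₂(Q(3)/P(3)) = 0.5186·log₂(0.5186/0.358) = 0.27728

D_KL(Q||P) = -0.19141 + 0.00000 + 0.27728 = 0.08587 ≈ 0.0859 bits

These ARE equal here. Q is P with outcomes relabeled (Q(1) = P(3), Q(3) = P(1)) by a relabeling that is its own inverse, so the two sums contain exactly the same terms in a different order. This is a special case — KL divergence is not symmetric in general: D_KL(P||Q) ≠ D_KL(Q||P) for most P, Q.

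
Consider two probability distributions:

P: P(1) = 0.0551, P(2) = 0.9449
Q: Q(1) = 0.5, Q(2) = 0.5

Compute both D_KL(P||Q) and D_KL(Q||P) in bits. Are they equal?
D_KL(P||Q) = 0.6923 bits, D_KL(Q||P) = 1.1318 bits. No, they are not equal.

D_KL(P||Q) = Σ P(x) log₂(P(x)/Q(x))

Computing term by term:
  P(1)·log₂(P(1)/Q(1)) = 0.0551·log₂(0.0551/0.5) = -0.17532
  P(2)·log₂(P(2)/Q(2)) = 0.9449·log₂(0.9449/0.5) = 0.86764

D_KL(P||Q) = -0.17532 + 0.86764 = 0.69232 ≈ 0.6923 bits

D_KL(Q||P) = Σ Q(x) log₂(Q(x)/P(x))

Computing term by term:
  Q(1)·log₂(Q(1)/P(1)) = 0.5·log₂(0.5/0.0551) = 1.59090
  Q(2)·log₂(Q(2)/P(2)) = 0.5·log₂(0.5/0.9449) = -0.45912

D_KL(Q||P) = 1.59090 - 0.45912 = 1.13178 ≈ 1.1318 bits

These are NOT equal (difference: 0.4395 bits). KL divergence is asymmetric: D_KL(P||Q) ≠ D_KL(Q||P) in general.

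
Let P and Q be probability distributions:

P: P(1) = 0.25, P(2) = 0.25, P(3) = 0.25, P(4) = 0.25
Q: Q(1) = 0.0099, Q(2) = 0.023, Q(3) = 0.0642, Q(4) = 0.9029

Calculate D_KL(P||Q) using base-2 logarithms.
2.0523 bits

D_KL(P||Q) = Σ P(x) log₂(P(x)/Q(x))

Computing term by term:
  P(1)·log₂(P(1)/Q(1)) = 0.25·log₂(0.25/0.0099) = 1.16459
  P(2)·log₂(P(2)/Q(2)) = 0.25·log₂(0.25/0.023) = 0.86056
  P(3)·log₂(P(3)/Q(3)) = 0.25·log₂(0.25/0.0642) = 0.49032
  P(4)·log₂(P(4)/Q(4)) = 0.25·log₂(0.25/0.9029) = -0.46316

D_KL(P||Q) = 1.16459 + 0.86056 + 0.49032 - 0.46316 = 2.05231 ≈ 2.0523 bits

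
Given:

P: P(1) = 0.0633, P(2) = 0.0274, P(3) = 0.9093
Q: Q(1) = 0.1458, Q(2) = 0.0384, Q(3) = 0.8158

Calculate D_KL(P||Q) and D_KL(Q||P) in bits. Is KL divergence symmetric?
D_KL(P||Q) = 0.0528 bits, D_KL(Q||P) = 0.0665 bits. No, KL divergence is not symmetric.

D_KL(P||Q) = Σ P(x) log₂(P(x)/Q(x))

Computing term by term:
  P(1)·log₂(P(1)/Q(1)) = 0.0633·log₂(0.0633/0.1458) = -0.07620
  P(2)·log₂(P(2)/Q(2)) = 0.0274·log₂(0.0274/0.0384) = -0.01334
  P(3)·log₂(P(3)/Q(3)) = 0.9093·log₂(0.9093/0.8158) = 0.14234

D_KL(P||Q) = -0.07620 - 0.01334 + 0.14234 = 0.05280 ≈ 0.0528 bits

D_KL(Q||P) = Σ Q(x) log₂(Q(x)/P(x))

Computing term by term:
  Q(1)·log₂(Q(1)/P(1)) = 0.1458·log₂(0.1458/0.0633) = 0.17550
  Q(2)·log₂(Q(2)/P(2)) = 0.0384·log₂(0.0384/0.0274) = 0.01870
  Q(3)·log₂(Q(3)/P(3)) = 0.8158·log₂(0.8158/0.9093) = -0.12771

D_KL(Q||P) = 0.17550 + 0.01870 - 0.12771 = 0.06649 ≈ 0.0665 bits

These are NOT equal (difference: 0.0137 bits). KL divergence is asymmetric: D_KL(P||Q) ≠ D_KL(Q||P) in general.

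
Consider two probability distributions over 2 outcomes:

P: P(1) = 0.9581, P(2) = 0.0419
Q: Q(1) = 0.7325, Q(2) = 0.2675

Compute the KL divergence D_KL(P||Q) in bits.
0.2591 bits

D_KL(P||Q) = Σ P(x) log₂(P(x)/Q(x))

Computing term by term:
  P(1)·log₂(P(1)/Q(1)) = 0.9581·log₂(0.9581/0.7325) = 0.37112
  P(2)·log₂(P(2)/Q(2)) = 0.0419·log₂(0.0419/0.2675) = -0.11206

D_KL(P||Q) = 0.37112 - 0.11206 = 0.25906 ≈ 0.2591 bits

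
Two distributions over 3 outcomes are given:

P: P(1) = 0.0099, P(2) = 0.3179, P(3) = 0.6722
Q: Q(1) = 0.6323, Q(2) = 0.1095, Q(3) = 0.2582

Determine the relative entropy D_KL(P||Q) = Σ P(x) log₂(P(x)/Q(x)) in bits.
1.3574 bits

D_KL(P||Q) = Σ P(x) log₂(P(x)/Q(x))

Computing term by term:
  P(1)·log₂(P(1)/Q(1)) = 0.0099·log₂(0.0099/0.6323) = -0.05937
  P(2)·log₂(P(2)/Q(2)) = 0.3179·log₂(0.3179/0.1095) = 0.48882
  P(3)·log₂(P(3)/Q(3)) = 0.6722·log₂(0.6722/0.2582) = 0.92791

D_KL(P||Q) = -0.05937 + 0.48882 + 0.92791 = 1.35736 ≈ 1.3574 bits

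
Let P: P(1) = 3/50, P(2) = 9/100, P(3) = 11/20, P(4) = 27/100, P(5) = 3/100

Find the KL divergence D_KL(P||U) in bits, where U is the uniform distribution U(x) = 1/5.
0.6296 bits

U(i) = 1/5 for all i

D_KL(P||U) = Σ P(x) log₂(P(x) / (1/5))
           = Σ P(x) log₂(P(x)) + log₂(5)
           = log₂(5) - H(P)

H(P) = -Σ P(x) log₂(P(x)):
  -P(1)·log₂(P(1)) = -(3/50)·log₂(3/50) = 0.24353
  -P(2)·log₂(P(2)) = -(9/100)·log₂(9/100) = 0.31265
  -P(3)·log₂(P(3)) = -(11/20)·log₂(11/20) = 0.47437
  -P(4)·log₂(P(4)) = -(27/100)·log₂(27/100) = 0.51002
  -P(5)·log₂(P(5)) = -(3/100)·log₂(3/100) = 0.15177
H(P) = 0.24353 + 0.31265 + 0.47437 + 0.51002 + 0.15177 = 1.69234 bits

log₂(5) = 2.32193 bits

D_KL(P||U) = 2.32193 - 1.69234 = 0.62959 ≈ 0.6296 bits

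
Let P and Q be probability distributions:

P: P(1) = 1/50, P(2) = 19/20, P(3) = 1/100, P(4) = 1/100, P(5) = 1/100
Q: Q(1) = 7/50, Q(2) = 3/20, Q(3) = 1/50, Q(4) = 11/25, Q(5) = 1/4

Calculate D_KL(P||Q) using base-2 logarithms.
2.3626 bits

D_KL(P||Q) = Σ P(x) log₂(P(x)/Q(x))

Computing term by term:
  P(1)·log₂(P(1)/Q(1)) = (1/50)·log₂((1/50)/(7/50)) = -0.05615
  P(2)·log₂(P(2)/Q(2)) = (19/20)·log₂((19/20)/(3/20)) = 2.52982
  P(3)·log₂(P(3)/Q(3)) = (1/100)·log₂((1/100)/(1/50)) = -0.01000
  P(4)·log₂(P(4)/Q(4)) = (1/100)·log₂((1/100)/(11/25)) = -0.05459
  P(5)·log₂(P(5)/Q(5)) = (1/100)·log₂((1/100)/(1/4)) = -0.04644

D_KL(P||Q) = -0.05615 + 2.52982 - 0.01000 - 0.05459 - 0.04644 = 2.36264 ≈ 2.3626 bits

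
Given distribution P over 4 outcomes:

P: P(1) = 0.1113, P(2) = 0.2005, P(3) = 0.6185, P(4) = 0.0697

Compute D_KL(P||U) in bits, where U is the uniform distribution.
0.4861 bits

U(i) = 1/4 for all i

D_KL(P||U) = Σ P(x) log₂(P(x) / (1/4))
           = Σ P(x) log₂(P(x)) + log₂(4)
           = log₂(4) - H(P)

H(P) = -Σ P(x) log₂(P(x)):
  -P(1)·log₂(P(1)) = -(0.1113)·log₂(0.1113) = 0.35254
  -P(2)·log₂(P(2)) = -(0.2005)·log₂(0.2005) = 0.46482
  -P(3)·log₂(P(3)) = -(0.6185)·log₂(0.6185) = 0.42872
  -P(4)·log₂(P(4)) = -(0.0697)·log₂(0.0697) = 0.26784
H(P) = 0.35254 + 0.46482 + 0.42872 + 0.26784 = 1.51392 bits

log₂(4) = 2.00000 bits

D_KL(P||U) = 2.00000 - 1.51392 = 0.48608 ≈ 0.4861 bits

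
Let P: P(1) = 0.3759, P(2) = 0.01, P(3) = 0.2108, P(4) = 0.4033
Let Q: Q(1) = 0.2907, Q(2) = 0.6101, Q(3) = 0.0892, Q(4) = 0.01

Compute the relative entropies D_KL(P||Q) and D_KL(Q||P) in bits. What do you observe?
D_KL(P||Q) = 2.4927 bits, D_KL(Q||P) = 3.3467 bits. The two directions give different values (D_KL(Q||P) exceeds D_KL(P||Q) by 0.8540 bits): KL divergence is asymmetric.

D_KL(P||Q) = Σ P(x) log₂(P(x)/Q(x))

Computing term by term:
  P(1)·log₂(P(1)/Q(1)) = 0.3759·log₂(0.3759/0.2907) = 0.13939
  P(2)·log₂(P(2)/Q(2)) = 0.01·log₂(0.01/0.6101) = -0.05931
  P(3)·log₂(P(3)/Q(3)) = 0.2108·log₂(0.2108/0.0892) = 0.26155
  P(4)·log₂(P(4)/Q(4)) = 0.4033·log₂(0.4033/0.01) = 2.15111

D_KL(P||Q) = 0.13939 - 0.05931 + 0.26155 + 2.15111 = 2.49274 ≈ 2.4927 bits

D_KL(Q||P) = Σ Q(x) log₂(Q(x)/P(x))

Computing term by term:
  Q(1)·log₂(Q(1)/P(1)) = 0.2907·log₂(0.2907/0.3759) = -0.10780
  Q(2)·log₂(Q(2)/P(2)) = 0.6101·log₂(0.6101/0.01) = 3.61849
  Q(3)·log₂(Q(3)/P(3)) = 0.0892·log₂(0.0892/0.2108) = -0.11068
  Q(4)·log₂(Q(4)/P(4)) = 0.01·log₂(0.01/0.4033) = -0.05334

D_KL(Q||P) = -0.10780 + 3.61849 - 0.11068 - 0.05334 = 3.34667 ≈ 3.3467 bits

These are NOT equal (difference: 0.8540 bits). KL divergence is asymmetric: D_KL(P||Q) ≠ D_KL(Q||P) in general.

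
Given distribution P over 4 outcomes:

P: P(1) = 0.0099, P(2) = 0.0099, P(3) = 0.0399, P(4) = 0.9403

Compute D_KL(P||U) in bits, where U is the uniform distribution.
1.5992 bits

U(i) = 1/4 for all i

D_KL(P||U) = Σ P(x) log₂(P(x) / (1/4))
           = Σ P(x) log₂(P(x)) + log₂(4)
           = log₂(4) - H(P)

H(P) = -Σ P(x) log₂(P(x)):
  -P(1)·log₂(P(1)) = -(0.0099)·log₂(0.0099) = 0.06592
  -P(2)·log₂(P(2)) = -(0.0099)·log₂(0.0099) = 0.06592
  -P(3)·log₂(P(3)) = -(0.0399)·log₂(0.0399) = 0.18543
  -P(4)·log₂(P(4)) = -(0.9403)·log₂(0.9403) = 0.08351
H(P) = 0.06592 + 0.06592 + 0.18543 + 0.08351 = 0.40078 bits

log₂(4) = 2.00000 bits

D_KL(P||U) = 2.00000 - 0.40078 = 1.59922 ≈ 1.5992 bits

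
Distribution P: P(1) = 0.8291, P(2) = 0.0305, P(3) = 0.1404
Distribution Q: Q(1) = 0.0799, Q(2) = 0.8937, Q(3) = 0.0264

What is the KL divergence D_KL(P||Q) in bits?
2.9883 bits

D_KL(P||Q) = Σ P(x) log₂(P(x)/Q(x))

Computing term by term:
  P(1)·log₂(P(1)/Q(1)) = 0.8291·log₂(0.8291/0.0799) = 2.79844
  P(2)·log₂(P(2)/Q(2)) = 0.0305·log₂(0.0305/0.8937) = -0.14862
  P(3)·log₂(P(3)/Q(3)) = 0.1404·log₂(0.1404/0.0264) = 0.33850

D_KL(P||Q) = 2.79844 - 0.14862 + 0.33850 = 2.98832 ≈ 2.9883 bits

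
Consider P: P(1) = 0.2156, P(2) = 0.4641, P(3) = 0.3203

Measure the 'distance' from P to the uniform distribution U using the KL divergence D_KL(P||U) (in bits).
0.0676 bits

U(i) = 1/3 for all i

D_KL(P||U) = Σ P(x) log₂(P(x) / (1/3))
           = Σ P(x) log₂(P(x)) + log₂(3)
           = log₂(3) - H(P)

H(P) = -Σ P(x) log₂(P(x)):
  -P(1)·log₂(P(1)) = -(0.2156)·log₂(0.2156) = 0.47725
  -P(2)·log₂(P(2)) = -(0.4641)·log₂(0.4641) = 0.51399
  -P(3)·log₂(P(3)) = -(0.3203)·log₂(0.3203) = 0.52609
H(P) = 0.47725 + 0.51399 + 0.52609 = 1.51733 bits

log₂(3) = 1.58496 bits

D_KL(P||U) = 1.58496 - 1.51733 = 0.06763 ≈ 0.0676 bits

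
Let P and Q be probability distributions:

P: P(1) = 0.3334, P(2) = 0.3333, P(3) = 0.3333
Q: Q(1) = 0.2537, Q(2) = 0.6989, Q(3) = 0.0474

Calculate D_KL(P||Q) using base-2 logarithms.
0.7132 bits

D_KL(P||Q) = Σ P(x) log₂(P(x)/Q(x))

Computing term by term:
  P(1)·log₂(P(1)/Q(1)) = 0.3334·log₂(0.3334/0.2537) = 0.13140
  P(2)·log₂(P(2)/Q(2)) = 0.3333·log₂(0.3333/0.6989) = -0.35605
  P(3)·log₂(P(3)/Q(3)) = 0.3333·log₂(0.3333/0.0474) = 0.93786

D_KL(P||Q) = 0.13140 - 0.35605 + 0.93786 = 0.71321 ≈ 0.7132 bits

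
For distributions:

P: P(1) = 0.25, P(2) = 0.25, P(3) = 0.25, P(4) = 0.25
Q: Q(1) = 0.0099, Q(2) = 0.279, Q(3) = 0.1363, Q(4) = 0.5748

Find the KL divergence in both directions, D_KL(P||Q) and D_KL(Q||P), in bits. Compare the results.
D_KL(P||Q) = 1.0435 bits, D_KL(Q||P) = 0.5692 bits. D_KL(P||Q) is larger than D_KL(Q||P) by 0.4743 bits; the two directions differ.

D_KL(P||Q) = Σ P(x) log₂(P(x)/Q(x))

Computing term by term:
  P(1)·log₂(P(1)/Q(1)) = 0.25·log₂(0.25/0.0099) = 1.16459
  P(2)·log₂(P(2)/Q(2)) = 0.25·log₂(0.25/0.279) = -0.03958
  P(3)·log₂(P(3)/Q(3)) = 0.25·log₂(0.25/0.1363) = 0.21879
  P(4)·log₂(P(4)/Q(4)) = 0.25·log₂(0.25/0.5748) = -0.30028

D_KL(P||Q) = 1.16459 - 0.03958 + 0.21879 - 0.30028 = 1.04352 ≈ 1.0435 bits

D_KL(Q||P) = Σ Q(x) log₂(Q(x)/P(x))

Computing term by term:
  Q(1)·log₂(Q(1)/P(1)) = 0.0099·log₂(0.0099/0.25) = -0.04612
  Q(2)·log₂(Q(2)/P(2)) = 0.279·log₂(0.279/0.25) = 0.04418
  Q(3)·log₂(Q(3)/P(3)) = 0.1363·log₂(0.1363/0.25) = -0.11928
  Q(4)·log₂(Q(4)/P(4)) = 0.5748·log₂(0.5748/0.25) = 0.69041

D_KL(Q||P) = -0.04612 + 0.04418 - 0.11928 + 0.69041 = 0.56919 ≈ 0.5692 bits

These are NOT equal (difference: 0.4743 bits). KL divergence is asymmetric: D_KL(P||Q) ≠ D_KL(Q||P) in general.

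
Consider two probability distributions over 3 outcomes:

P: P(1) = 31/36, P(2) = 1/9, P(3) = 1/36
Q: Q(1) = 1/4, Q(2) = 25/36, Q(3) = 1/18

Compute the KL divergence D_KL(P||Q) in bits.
1.2149 bits

D_KL(P||Q) = Σ P(x) log₂(P(x)/Q(x))

Computing term by term:
  P(1)·log₂(P(1)/Q(1)) = (31/36)·log₂((31/36)/(1/4)) = 1.53646
  P(2)·log₂(P(2)/Q(2)) = (1/9)·log₂((1/9)/(25/36)) = -0.29376
  P(3)·log₂(P(3)/Q(3)) = (1/36)·log₂((1/36)/(1/18)) = -0.02778

D_KL(P||Q) = 1.53646 - 0.29376 - 0.02778 = 1.21492 ≈ 1.2149 bits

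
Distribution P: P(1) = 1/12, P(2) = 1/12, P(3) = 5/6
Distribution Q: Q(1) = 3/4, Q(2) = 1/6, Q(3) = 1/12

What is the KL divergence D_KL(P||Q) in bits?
2.4208 bits

D_KL(P||Q) = Σ P(x) log₂(P(x)/Q(x))

Computing term by term:
  P(1)·log₂(P(1)/Q(1)) = (1/12)·log₂((1/12)/(3/4)) = -0.26416
  P(2)·log₂(P(2)/Q(2)) = (1/12)·log₂((1/12)/(1/6)) = -0.08333
  P(3)·log₂(P(3)/Q(3)) = (5/6)·log₂((5/6)/(1/12)) = 2.76827

D_KL(P||Q) = -0.26416 - 0.08333 + 2.76827 = 2.42078 ≈ 2.4208 bits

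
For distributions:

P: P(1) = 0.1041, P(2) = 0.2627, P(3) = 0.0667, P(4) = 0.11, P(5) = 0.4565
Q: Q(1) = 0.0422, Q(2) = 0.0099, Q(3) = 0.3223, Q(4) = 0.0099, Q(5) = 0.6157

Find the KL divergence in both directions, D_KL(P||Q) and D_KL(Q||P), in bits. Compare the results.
D_KL(P||Q) = 1.4117 bits, D_KL(Q||P) = 0.8620 bits. D_KL(P||Q) is larger than D_KL(Q||P) by 0.5497 bits; the two directions differ.

D_KL(P||Q) = Σ P(x) log₂(P(x)/Q(x))

Computing term by term:
  P(1)·log₂(P(1)/Q(1)) = 0.1041·log₂(0.1041/0.0422) = 0.13561
  P(2)·log₂(P(2)/Q(2)) = 0.2627·log₂(0.2627/0.0099) = 1.24253
  P(3)·log₂(P(3)/Q(3)) = 0.0667·log₂(0.0667/0.3223) = -0.15159
  P(4)·log₂(P(4)/Q(4)) = 0.11·log₂(0.11/0.0099) = 0.38213
  P(5)·log₂(P(5)/Q(5)) = 0.4565·log₂(0.4565/0.6157) = -0.19703

D_KL(P||Q) = 0.13561 + 1.24253 - 0.15159 + 0.38213 - 0.19703 = 1.41165 ≈ 1.4117 bits

D_KL(Q||P) = Σ Q(x) log₂(Q(x)/P(x))

Computing term by term:
  Q(1)·log₂(Q(1)/P(1)) = 0.0422·log₂(0.0422/0.1041) = -0.05497
  Q(2)·log₂(Q(2)/P(2)) = 0.0099·log₂(0.0099/0.2627) = -0.04683
  Q(3)·log₂(Q(3)/P(3)) = 0.3223·log₂(0.3223/0.0667) = 0.73247
  Q(4)·log₂(Q(4)/P(4)) = 0.0099·log₂(0.0099/0.11) = -0.03439
  Q(5)·log₂(Q(5)/P(5)) = 0.6157·log₂(0.6157/0.4565) = 0.26574

D_KL(Q||P) = -0.05497 - 0.04683 + 0.73247 - 0.03439 + 0.26574 = 0.86202 ≈ 0.8620 bits

These are NOT equal (difference: 0.5497 bits). KL divergence is asymmetric: D_KL(P||Q) ≠ D_KL(Q||P) in general.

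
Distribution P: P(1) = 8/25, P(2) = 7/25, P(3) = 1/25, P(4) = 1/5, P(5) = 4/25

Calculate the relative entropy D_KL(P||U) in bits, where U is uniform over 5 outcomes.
0.2085 bits

U(i) = 1/5 for all i

D_KL(P||U) = Σ P(x) log₂(P(x) / (1/5))
           = Σ P(x) log₂(P(x)) + log₂(5)
           = log₂(5) - H(P)

H(P) = -Σ P(x) log₂(P(x)):
  -P(1)·log₂(P(1)) = -(8/25)·log₂(8/25) = 0.52603
  -P(2)·log₂(P(2)) = -(7/25)·log₂(7/25) = 0.51422
  -P(3)·log₂(P(3)) = -(1/25)·log₂(1/25) = 0.18575
  -P(4)·log₂(P(4)) = -(1/5)·log₂(1/5) = 0.46439
  -P(5)·log₂(P(5)) = -(4/25)·log₂(4/25) = 0.42302
H(P) = 0.52603 + 0.51422 + 0.18575 + 0.46439 + 0.42302 = 2.11341 bits

log₂(5) = 2.32193 bits

D_KL(P||U) = 2.32193 - 2.11341 = 0.20852 ≈ 0.2085 bits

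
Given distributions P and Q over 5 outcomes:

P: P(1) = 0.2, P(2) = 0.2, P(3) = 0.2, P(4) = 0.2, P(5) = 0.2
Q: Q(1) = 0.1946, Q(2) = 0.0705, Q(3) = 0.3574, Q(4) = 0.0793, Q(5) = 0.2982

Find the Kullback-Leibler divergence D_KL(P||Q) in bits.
0.2929 bits

D_KL(P||Q) = Σ P(x) log₂(P(x)/Q(x))

Computing term by term:
  P(1)·log₂(P(1)/Q(1)) = 0.2·log₂(0.2/0.1946) = 0.00790
  P(2)·log₂(P(2)/Q(2)) = 0.2·log₂(0.2/0.0705) = 0.30086
  P(3)·log₂(P(3)/Q(3)) = 0.2·log₂(0.2/0.3574) = -0.16751
  P(4)·log₂(P(4)/Q(4)) = 0.2·log₂(0.2/0.0793) = 0.26692
  P(5)·log₂(P(5)/Q(5)) = 0.2·log₂(0.2/0.2982) = -0.11526

D_KL(P||Q) = 0.00790 + 0.30086 - 0.16751 + 0.26692 - 0.11526 = 0.29291 ≈ 0.2929 bits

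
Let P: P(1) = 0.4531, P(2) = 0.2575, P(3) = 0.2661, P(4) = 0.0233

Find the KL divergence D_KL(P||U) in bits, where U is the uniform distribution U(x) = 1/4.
0.3439 bits

U(i) = 1/4 for all i

D_KL(P||U) = Σ P(x) log₂(P(x) / (1/4))
           = Σ P(x) log₂(P(x)) + log₂(4)
           = log₂(4) - H(P)

H(P) = -Σ P(x) log₂(P(x)):
  -P(1)·log₂(P(1)) = -(0.4531)·log₂(0.4531) = 0.51748
  -P(2)·log₂(P(2)) = -(0.2575)·log₂(0.2575) = 0.50402
  -P(3)·log₂(P(3)) = -(0.2661)·log₂(0.2661) = 0.50824
  -P(4)·log₂(P(4)) = -(0.0233)·log₂(0.0233) = 0.12637
H(P) = 0.51748 + 0.50402 + 0.50824 + 0.12637 = 1.65611 bits

log₂(4) = 2.00000 bits

D_KL(P||U) = 2.00000 - 1.65611 = 0.34389 ≈ 0.3439 bits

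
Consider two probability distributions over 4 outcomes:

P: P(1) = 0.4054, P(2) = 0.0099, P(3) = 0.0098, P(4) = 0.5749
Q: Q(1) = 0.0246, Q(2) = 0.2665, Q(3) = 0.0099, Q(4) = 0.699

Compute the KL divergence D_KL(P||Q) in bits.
1.4296 bits

D_KL(P||Q) = Σ P(x) log₂(P(x)/Q(x))

Computing term by term:
  P(1)·log₂(P(1)/Q(1)) = 0.4054·log₂(0.4054/0.0246) = 1.63888
  P(2)·log₂(P(2)/Q(2)) = 0.0099·log₂(0.0099/0.2665) = -0.04703
  P(3)·log₂(P(3)/Q(3)) = 0.0098·log₂(0.0098/0.0099) = -0.00014
  P(4)·log₂(P(4)/Q(4)) = 0.5749·log₂(0.5749/0.699) = -0.16211

D_KL(P||Q) = 1.63888 - 0.04703 - 0.00014 - 0.16211 = 1.42960 ≈ 1.4296 bits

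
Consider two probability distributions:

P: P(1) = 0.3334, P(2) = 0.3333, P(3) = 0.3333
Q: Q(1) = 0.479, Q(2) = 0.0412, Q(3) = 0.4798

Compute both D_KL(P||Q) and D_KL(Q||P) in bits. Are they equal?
D_KL(P||Q) = 0.6558 bits, D_KL(Q||P) = 0.3783 bits. No, they are not equal.

D_KL(P||Q) = Σ P(x) log₂(P(x)/Q(x))

Computing term by term:
  P(1)·log₂(P(1)/Q(1)) = 0.3334·log₂(0.3334/0.479) = -0.17429
  P(2)·log₂(P(2)/Q(2)) = 0.3333·log₂(0.3333/0.0412) = 1.00527
  P(3)·log₂(P(3)/Q(3)) = 0.3333·log₂(0.3333/0.4798) = -0.17519

D_KL(P||Q) = -0.17429 + 1.00527 - 0.17519 = 0.65579 ≈ 0.6558 bits

D_KL(Q||P) = Σ Q(x) log₂(Q(x)/P(x))

Computing term by term:
  Q(1)·log₂(Q(1)/P(1)) = 0.479·log₂(0.479/0.3334) = 0.25041
  Q(2)·log₂(Q(2)/P(2)) = 0.0412·log₂(0.0412/0.3333) = -0.12426
  Q(3)·log₂(Q(3)/P(3)) = 0.4798·log₂(0.4798/0.3333) = 0.25219

D_KL(Q||P) = 0.25041 - 0.12426 + 0.25219 = 0.37834 ≈ 0.3783 bits

These are NOT equal (difference: 0.2775 bits). KL divergence is asymmetric: D_KL(P||Q) ≠ D_KL(Q||P) in general.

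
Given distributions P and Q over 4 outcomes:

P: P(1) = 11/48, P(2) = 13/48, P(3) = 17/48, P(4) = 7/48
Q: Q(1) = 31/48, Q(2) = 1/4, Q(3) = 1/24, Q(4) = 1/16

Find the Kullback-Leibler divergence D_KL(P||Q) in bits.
0.9605 bits

D_KL(P||Q) = Σ P(x) log₂(P(x)/Q(x))

Computing term by term:
  P(1)·log₂(P(1)/Q(1)) = (11/48)·log₂((11/48)/(31/48)) = -0.34255
  P(2)·log₂(P(2)/Q(2)) = (13/48)·log₂((13/48)/(1/4)) = 0.03128
  P(3)·log₂(P(3)/Q(3)) = (17/48)·log₂((17/48)/(1/24)) = 1.09348
  P(4)·log₂(P(4)/Q(4)) = (7/48)·log₂((7/48)/(1/16)) = 0.17827

D_KL(P||Q) = -0.34255 + 0.03128 + 1.09348 + 0.17827 = 0.96048 ≈ 0.9605 bits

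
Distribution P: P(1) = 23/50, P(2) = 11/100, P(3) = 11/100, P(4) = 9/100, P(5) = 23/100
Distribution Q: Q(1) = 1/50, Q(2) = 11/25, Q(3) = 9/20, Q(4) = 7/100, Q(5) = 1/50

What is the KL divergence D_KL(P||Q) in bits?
2.4803 bits

D_KL(P||Q) = Σ P(x) log₂(P(x)/Q(x))

Computing term by term:
  P(1)·log₂(P(1)/Q(1)) = (23/50)·log₂((23/50)/(1/50)) = 2.08084
  P(2)·log₂(P(2)/Q(2)) = (11/100)·log₂((11/100)/(11/25)) = -0.22000
  P(3)·log₂(P(3)/Q(3)) = (11/100)·log₂((11/100)/(9/20)) = -0.22357
  P(4)·log₂(P(4)/Q(4)) = (9/100)·log₂((9/100)/(7/100)) = 0.03263
  P(5)·log₂(P(5)/Q(5)) = (23/100)·log₂((23/100)/(1/50)) = 0.81042

D_KL(P||Q) = 2.08084 - 0.22000 - 0.22357 + 0.03263 + 0.81042 = 2.48032 ≈ 2.4803 bits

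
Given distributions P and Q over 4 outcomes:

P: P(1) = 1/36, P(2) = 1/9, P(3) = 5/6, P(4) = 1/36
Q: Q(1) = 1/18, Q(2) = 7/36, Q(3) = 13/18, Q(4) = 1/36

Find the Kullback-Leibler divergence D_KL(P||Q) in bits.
0.0546 bits

D_KL(P||Q) = Σ P(x) log₂(P(x)/Q(x))

Computing term by term:
  P(1)·log₂(P(1)/Q(1)) = (1/36)·log₂((1/36)/(1/18)) = -0.02778
  P(2)·log₂(P(2)/Q(2)) = (1/9)·log₂((1/9)/(7/36)) = -0.08971
  P(3)·log₂(P(3)/Q(3)) = (5/6)·log₂((5/6)/(13/18)) = 0.17204
  P(4)·log₂(P(4)/Q(4)) = (1/36)·log₂((1/36)/(1/36)) = 0.00000

D_KL(P||Q) = -0.02778 - 0.08971 + 0.17204 + 0.00000 = 0.05455 ≈ 0.0546 bits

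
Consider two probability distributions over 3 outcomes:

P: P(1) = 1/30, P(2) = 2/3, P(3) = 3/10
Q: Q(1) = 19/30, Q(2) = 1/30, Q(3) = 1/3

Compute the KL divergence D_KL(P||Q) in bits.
2.6941 bits

D_KL(P||Q) = Σ P(x) log₂(P(x)/Q(x))

Computing term by term:
  P(1)·log₂(P(1)/Q(1)) = (1/30)·log₂((1/30)/(19/30)) = -0.14160
  P(2)·log₂(P(2)/Q(2)) = (2/3)·log₂((2/3)/(1/30)) = 2.88129
  P(3)·log₂(P(3)/Q(3)) = (3/10)·log₂((3/10)/(1/3)) = -0.04560

D_KL(P||Q) = -0.14160 + 2.88129 - 0.04560 = 2.69409 ≈ 2.6941 bits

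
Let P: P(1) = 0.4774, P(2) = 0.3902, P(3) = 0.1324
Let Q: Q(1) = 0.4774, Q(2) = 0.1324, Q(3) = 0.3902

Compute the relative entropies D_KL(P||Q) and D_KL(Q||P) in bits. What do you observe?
D_KL(P||Q) = 0.4020 bits, D_KL(Q||P) = 0.4020 bits. The two directions give the same value here, because Q is a self-inverse relabeling of P; in general KL divergence is asymmetric.

D_KL(P||Q) = Σ P(x) log₂(P(x)/Q(x))

Computing term by term:
  P(1)·log₂(P(1)/Q(1)) = 0.4774·log₂(0.4774/0.4774) = 0.00000
  P(2)·log₂(P(2)/Q(2)) = 0.3902·log₂(0.3902/0.1324) = 0.60844
  P(3)·log₂(P(3)/Q(3)) = 0.1324·log₂(0.1324/0.3902) = -0.20645

D_KL(P||Q) = 0.00000 + 0.60844 - 0.20645 = 0.40199 ≈ 0.4020 bits

D_KL(Q||P) = Σ Q(x) log₂(Q(x)/P(x))

Computing term by term:
  Q(1)·log₂(Q(1)/P(1)) = 0.4774·log₂(0.4774/0.4774) = 0.00000
  Q(2)·log₂(Q(2)/P(2)) = 0.1324·log₂(0.1324/0.3902) = -0.20645
  Q(3)·log₂(Q(3)/P(3)) = 0.3902·log₂(0.3902/0.1324) = 0.60844

D_KL(Q||P) = 0.00000 - 0.20645 + 0.60844 = 0.40199 ≈ 0.4020 bits

These ARE equal here. Q is P with outcomes relabeled (Q(2) = P(3), Q(3) = P(2)) by a relabeling that is its own inverse, so the two sums contain exactly the same terms in a different order. This is a special case — KL divergence is not symmetric in general: D_KL(P||Q) ≠ D_KL(Q||P) for most P, Q.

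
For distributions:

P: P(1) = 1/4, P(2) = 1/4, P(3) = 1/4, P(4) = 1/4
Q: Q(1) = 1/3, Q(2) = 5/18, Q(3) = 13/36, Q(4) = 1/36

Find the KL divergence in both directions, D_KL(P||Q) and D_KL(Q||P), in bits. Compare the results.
D_KL(P||Q) = 0.5181 bits, D_KL(Q||P) = 0.2841 bits. D_KL(P||Q) is larger than D_KL(Q||P) by 0.2340 bits; the two directions differ.

D_KL(P||Q) = Σ P(x) log₂(P(x)/Q(x))

Computing term by term:
  P(1)·log₂(P(1)/Q(1)) = (1/4)·log₂((1/4)/(1/3)) = -0.10376
  P(2)·log₂(P(2)/Q(2)) = (1/4)·log₂((1/4)/(5/18)) = -0.03800
  P(3)·log₂(P(3)/Q(3)) = (1/4)·log₂((1/4)/(13/36)) = -0.13263
  P(4)·log₂(P(4)/Q(4)) = (1/4)·log₂((1/4)/(1/36)) = 0.79248

D_KL(P||Q) = -0.10376 - 0.03800 - 0.13263 + 0.79248 = 0.51809 ≈ 0.5181 bits

D_KL(Q||P) = Σ Q(x) log₂(Q(x)/P(x))

Computing term by term:
  Q(1)·log₂(Q(1)/P(1)) = (1/3)·log₂((1/3)/(1/4)) = 0.13835
  Q(2)·log₂(Q(2)/P(2)) = (5/18)·log₂((5/18)/(1/4)) = 0.04222
  Q(3)·log₂(Q(3)/P(3)) = (13/36)·log₂((13/36)/(1/4)) = 0.19157
  Q(4)·log₂(Q(4)/P(4)) = (1/36)·log₂((1/36)/(1/4)) = -0.08805

D_KL(Q||P) = 0.13835 + 0.04222 + 0.19157 - 0.08805 = 0.28409 ≈ 0.2841 bits

These are NOT equal (difference: 0.2340 bits). KL divergence is asymmetric: D_KL(P||Q) ≠ D_KL(Q||P) in general.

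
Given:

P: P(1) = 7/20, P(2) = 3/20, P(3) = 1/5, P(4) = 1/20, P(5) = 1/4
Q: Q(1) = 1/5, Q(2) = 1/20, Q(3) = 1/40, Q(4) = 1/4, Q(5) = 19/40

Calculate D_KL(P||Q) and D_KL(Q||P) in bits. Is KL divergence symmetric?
D_KL(P||Q) = 0.7727 bits, D_KL(Q||P) = 0.7046 bits. No, KL divergence is not symmetric.

D_KL(P||Q) = Σ P(x) log₂(P(x)/Q(x))

Computing term by term:
  P(1)·log₂(P(1)/Q(1)) = (7/20)·log₂((7/20)/(1/5)) = 0.28257
  P(2)·log₂(P(2)/Q(2)) = (3/20)·log₂((3/20)/(1/20)) = 0.23774
  P(3)·log₂(P(3)/Q(3)) = (1/5)·log₂((1/5)/(1/40)) = 0.60000
  P(4)·log₂(P(4)/Q(4)) = (1/20)·log₂((1/20)/(1/4)) = -0.11610
  P(5)·log₂(P(5)/Q(5)) = (1/4)·log₂((1/4)/(19/40)) = -0.23150

D_KL(P||Q) = 0.28257 + 0.23774 + 0.60000 - 0.11610 - 0.23150 = 0.77271 ≈ 0.7727 bits

D_KL(Q||P) = Σ Q(x) log₂(Q(x)/P(x))

Computing term by term:
  Q(1)·log₂(Q(1)/P(1)) = (1/5)·log₂((1/5)/(7/20)) = -0.16147
  Q(2)·log₂(Q(2)/P(2)) = (1/20)·log₂((1/20)/(3/20)) = -0.07925
  Q(3)·log₂(Q(3)/P(3)) = (1/40)·log₂((1/40)/(1/5)) = -0.07500
  Q(4)·log₂(Q(4)/P(4)) = (1/4)·log₂((1/4)/(1/20)) = 0.58048
  Q(5)·log₂(Q(5)/P(5)) = (19/40)·log₂((19/40)/(1/4)) = 0.43985

D_KL(Q||P) = -0.16147 - 0.07925 - 0.07500 + 0.58048 + 0.43985 = 0.70461 ≈ 0.7046 bits

These are NOT equal (difference: 0.0681 bits). KL divergence is asymmetric: D_KL(P||Q) ≠ D_KL(Q||P) in general.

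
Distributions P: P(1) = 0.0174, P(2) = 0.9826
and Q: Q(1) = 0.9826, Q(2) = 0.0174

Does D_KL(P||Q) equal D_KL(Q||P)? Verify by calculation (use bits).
D_KL(P||Q) = 5.6169 bits, D_KL(Q||P) = 5.6169 bits. Yes — for this pair D_KL(P||Q) = D_KL(Q||P).

D_KL(P||Q) = Σ P(x) log₂(P(x)/Q(x))

Computing term by term:
  P(1)·log₂(P(1)/Q(1)) = 0.0174·log₂(0.0174/0.9826) = -0.10126
  P(2)·log₂(P(2)/Q(2)) = 0.9826·log₂(0.9826/0.0174) = 5.71819

D_KL(P||Q) = -0.10126 + 5.71819 = 5.61693 ≈ 5.6169 bits

D_KL(Q||P) = Σ Q(x) log₂(Q(x)/P(x))

Computing term by term:
  Q(1)·log₂(Q(1)/P(1)) = 0.9826·log₂(0.9826/0.0174) = 5.71819
  Q(2)·log₂(Q(2)/P(2)) = 0.0174·log₂(0.0174/0.9826) = -0.10126

D_KL(Q||P) = 5.71819 - 0.10126 = 5.61693 ≈ 5.6169 bits

These ARE equal here. Q is P with outcomes relabeled (Q(1) = P(2), Q(2) = P(1)) by a relabeling that is its own inverse, so the two sums contain exactly the same terms in a different order. This is a special case — KL divergence is not symmetric in general: D_KL(P||Q) ≠ D_KL(Q||P) for most P, Q.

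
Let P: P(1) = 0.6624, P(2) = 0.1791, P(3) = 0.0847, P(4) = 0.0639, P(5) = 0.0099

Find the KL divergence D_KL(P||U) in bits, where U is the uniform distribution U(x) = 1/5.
0.8628 bits

U(i) = 1/5 for all i

D_KL(P||U) = Σ P(x) log₂(P(x) / (1/5))
           = Σ P(x) log₂(P(x)) + log₂(5)
           = log₂(5) - H(P)

H(P) = -Σ P(x) log₂(P(x)):
  -P(1)·log₂(P(1)) = -(0.6624)·log₂(0.6624) = 0.39361
  -P(2)·log₂(P(2)) = -(0.1791)·log₂(0.1791) = 0.44438
  -P(3)·log₂(P(3)) = -(0.0847)·log₂(0.0847) = 0.30166
  -P(4)·log₂(P(4)) = -(0.0639)·log₂(0.0639) = 0.25356
  -P(5)·log₂(P(5)) = -(0.0099)·log₂(0.0099) = 0.06592
H(P) = 0.39361 + 0.44438 + 0.30166 + 0.25356 + 0.06592 = 1.45913 bits

log₂(5) = 2.32193 bits

D_KL(P||U) = 2.32193 - 1.45913 = 0.86280 ≈ 0.8628 bits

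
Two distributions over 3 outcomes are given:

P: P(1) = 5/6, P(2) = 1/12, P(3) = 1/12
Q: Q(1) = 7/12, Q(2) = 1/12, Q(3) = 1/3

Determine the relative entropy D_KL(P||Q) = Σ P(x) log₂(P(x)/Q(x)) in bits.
0.2621 bits

D_KL(P||Q) = Σ P(x) log₂(P(x)/Q(x))

Computing term by term:
  P(1)·log₂(P(1)/Q(1)) = (5/6)·log₂((5/6)/(7/12)) = 0.42881
  P(2)·log₂(P(2)/Q(2)) = (1/12)·log₂((1/12)/(1/12)) = 0.00000
  P(3)·log₂(P(3)/Q(3)) = (1/12)·log₂((1/12)/(1/3)) = -0.16667

D_KL(P||Q) = 0.42881 + 0.00000 - 0.16667 = 0.26214 ≈ 0.2621 bits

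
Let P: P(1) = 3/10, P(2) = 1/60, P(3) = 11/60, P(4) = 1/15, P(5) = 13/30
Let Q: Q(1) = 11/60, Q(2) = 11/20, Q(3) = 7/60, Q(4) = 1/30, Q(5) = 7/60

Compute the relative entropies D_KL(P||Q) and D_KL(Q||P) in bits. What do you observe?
D_KL(P||Q) = 1.1356 bits, D_KL(Q||P) = 2.3139 bits. The two directions give different values (D_KL(Q||P) exceeds D_KL(P||Q) by 1.1783 bits): KL divergence is asymmetric.

D_KL(P||Q) = Σ P(x) log₂(P(x)/Q(x))

Computing term by term:
  P(1)·log₂(P(1)/Q(1)) = (3/10)·log₂((3/10)/(11/60)) = 0.21315
  P(2)·log₂(P(2)/Q(2)) = (1/60)·log₂((1/60)/(11/20)) = -0.08407
  P(3)·log₂(P(3)/Q(3)) = (11/60)·log₂((11/60)/(7/60)) = 0.11955
  P(4)·log₂(P(4)/Q(4)) = (1/15)·log₂((1/15)/(1/30)) = 0.06667
  P(5)·log₂(P(5)/Q(5)) = (13/30)·log₂((13/30)/(7/60)) = 0.82034

D_KL(P||Q) = 0.21315 - 0.08407 + 0.11955 + 0.06667 + 0.82034 = 1.13564 ≈ 1.1356 bits

D_KL(Q||P) = Σ Q(x) log₂(Q(x)/P(x))

Computing term by term:
  Q(1)·log₂(Q(1)/P(1)) = (11/60)·log₂((11/60)/(3/10)) = -0.13026
  Q(2)·log₂(Q(2)/P(2)) = (11/20)·log₂((11/20)/(1/60)) = 2.77442
  Q(3)·log₂(Q(3)/P(3)) = (7/60)·log₂((7/60)/(11/60)) = -0.07608
  Q(4)·log₂(Q(4)/P(4)) = (1/30)·log₂((1/30)/(1/15)) = -0.03333
  Q(5)·log₂(Q(5)/P(5)) = (7/60)·log₂((7/60)/(13/30)) = -0.22086

D_KL(Q||P) = -0.13026 + 2.77442 - 0.07608 - 0.03333 - 0.22086 = 2.31389 ≈ 2.3139 bits

These are NOT equal (difference: 1.1783 bits). KL divergence is asymmetric: D_KL(P||Q) ≠ D_KL(Q||P) in general.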